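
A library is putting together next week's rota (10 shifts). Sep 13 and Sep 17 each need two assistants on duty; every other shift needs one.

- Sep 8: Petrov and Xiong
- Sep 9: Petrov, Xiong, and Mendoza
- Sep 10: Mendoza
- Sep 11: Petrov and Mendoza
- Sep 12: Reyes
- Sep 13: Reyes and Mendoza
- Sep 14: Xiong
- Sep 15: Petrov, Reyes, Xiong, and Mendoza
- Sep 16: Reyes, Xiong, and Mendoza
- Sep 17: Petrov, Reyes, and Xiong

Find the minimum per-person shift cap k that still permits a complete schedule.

3

With 4 assistants and 12 worker-slots to fill, someone must work at least ⌈12/4⌉ = 3 shifts, so k ≥ 3.
k = 3 works: Sep 8→Petrov, Sep 9→Petrov, Sep 10→Mendoza, Sep 11→Petrov, Sep 12→Reyes, Sep 13→Reyes+Mendoza, Sep 14→Xiong, Sep 15→Mendoza, Sep 16→Xiong, Sep 17→Reyes+Xiong.
Loads: Petrov 3, Reyes 3, Xiong 3, Mendoza 3 — all ≤ 3.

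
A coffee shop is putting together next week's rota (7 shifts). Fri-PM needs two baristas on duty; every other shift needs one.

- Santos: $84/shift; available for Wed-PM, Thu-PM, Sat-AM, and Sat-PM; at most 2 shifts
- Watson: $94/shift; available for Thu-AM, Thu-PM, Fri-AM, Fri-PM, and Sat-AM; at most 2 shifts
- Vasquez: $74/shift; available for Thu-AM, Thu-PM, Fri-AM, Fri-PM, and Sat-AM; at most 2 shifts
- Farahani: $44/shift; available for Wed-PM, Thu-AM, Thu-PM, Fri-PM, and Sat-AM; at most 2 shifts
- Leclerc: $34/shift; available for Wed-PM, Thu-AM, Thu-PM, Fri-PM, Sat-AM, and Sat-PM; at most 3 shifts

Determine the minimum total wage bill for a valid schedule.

Picking the cheapest available barista for each shift independently would cost $322, but that ignores the shift limits.
An optimal schedule: Wed-PM→Leclerc, Thu-AM→Leclerc, Thu-PM→Farahani, Fri-AM→Vasquez, Fri-PM→Farahani+Vasquez, Sat-AM→Santos, Sat-PM→Leclerc.
Total: 34 + 34 + 44 + 74 + 44 + 74 + 84 + 34 = $422.

$422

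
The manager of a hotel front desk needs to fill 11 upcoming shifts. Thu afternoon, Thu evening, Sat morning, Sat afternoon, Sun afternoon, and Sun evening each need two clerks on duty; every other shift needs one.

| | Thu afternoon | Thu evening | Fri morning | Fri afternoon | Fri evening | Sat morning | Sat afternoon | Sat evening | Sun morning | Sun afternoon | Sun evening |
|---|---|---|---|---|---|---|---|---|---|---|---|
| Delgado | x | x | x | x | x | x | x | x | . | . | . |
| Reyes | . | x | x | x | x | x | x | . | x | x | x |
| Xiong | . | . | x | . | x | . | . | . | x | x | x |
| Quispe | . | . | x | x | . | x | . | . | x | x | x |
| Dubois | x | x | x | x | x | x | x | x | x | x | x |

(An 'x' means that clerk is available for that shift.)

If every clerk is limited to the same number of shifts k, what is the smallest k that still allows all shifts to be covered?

With 5 clerks and 17 worker-slots to fill, someone must work at least ⌈17/5⌉ = 4 shifts, so k ≥ 4.
k = 4 works: Thu afternoon→Delgado+Dubois, Thu evening→Delgado+Reyes, Fri morning→Xiong, Fri afternoon→Reyes, Fri evening→Reyes, Sat morning→Quispe+Dubois, Sat afternoon→Delgado+Reyes, Sat evening→Delgado, Sun morning→Xiong, Sun afternoon→Xiong+Quispe, Sun evening→Xiong+Quispe.
Loads: Delgado 4, Reyes 4, Xiong 4, Quispe 3, Dubois 2 — all ≤ 4.

4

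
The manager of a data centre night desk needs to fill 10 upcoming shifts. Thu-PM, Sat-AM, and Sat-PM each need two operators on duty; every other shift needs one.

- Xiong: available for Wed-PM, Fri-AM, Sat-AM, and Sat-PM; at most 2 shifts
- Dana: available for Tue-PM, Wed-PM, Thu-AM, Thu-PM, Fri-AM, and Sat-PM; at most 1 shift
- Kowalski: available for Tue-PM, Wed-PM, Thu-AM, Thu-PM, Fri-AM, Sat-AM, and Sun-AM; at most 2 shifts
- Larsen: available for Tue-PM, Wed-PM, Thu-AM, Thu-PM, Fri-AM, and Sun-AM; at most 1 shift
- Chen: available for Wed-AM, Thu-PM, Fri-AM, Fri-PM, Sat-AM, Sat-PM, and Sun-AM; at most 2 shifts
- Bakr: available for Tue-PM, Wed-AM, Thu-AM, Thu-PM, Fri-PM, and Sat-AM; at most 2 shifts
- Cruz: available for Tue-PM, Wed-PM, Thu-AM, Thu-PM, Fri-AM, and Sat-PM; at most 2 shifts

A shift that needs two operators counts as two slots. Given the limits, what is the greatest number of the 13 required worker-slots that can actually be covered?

Total capacity across all operators is 2+1+2+1+2+2+2 = 12, and 13 slots are needed, so at most 12 can be filled.
An assignment achieving 12: Tue-PM→Larsen, Wed-AM→Chen, Wed-PM→Cruz, Thu-AM→Bakr, Thu-PM→Bakr+Cruz, Fri-PM→Chen, Sat-AM→Xiong+Kowalski, Sat-PM→Xiong+Dana, Sun-AM→Kowalski.
Loads: Xiong 2/2, Dana 1/1, Kowalski 2/2, Larsen 1/1, Chen 2/2, Bakr 2/2, Cruz 2/2.

12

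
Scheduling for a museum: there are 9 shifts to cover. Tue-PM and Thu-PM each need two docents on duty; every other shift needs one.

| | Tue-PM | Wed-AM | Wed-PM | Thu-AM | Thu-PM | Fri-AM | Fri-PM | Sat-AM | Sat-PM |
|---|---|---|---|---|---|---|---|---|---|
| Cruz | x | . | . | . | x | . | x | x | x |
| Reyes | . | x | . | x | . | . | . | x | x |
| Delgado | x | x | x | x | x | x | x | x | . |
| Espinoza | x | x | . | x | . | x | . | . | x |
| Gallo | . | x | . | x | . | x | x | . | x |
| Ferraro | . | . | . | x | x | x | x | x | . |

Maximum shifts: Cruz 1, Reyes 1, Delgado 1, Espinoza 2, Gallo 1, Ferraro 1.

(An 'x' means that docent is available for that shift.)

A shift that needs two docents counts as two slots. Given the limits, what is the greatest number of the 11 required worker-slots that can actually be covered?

Total capacity across all docents is 1+1+1+2+1+1 = 7, and 11 slots are needed, so at most 7 can be filled.
An assignment achieving 7: Tue-PM→Cruz+Espinoza, Wed-AM→Reyes, Wed-PM→Delgado, Thu-PM→Ferraro, Fri-AM→Espinoza, Fri-PM→Gallo.
Loads: Cruz 1/1, Reyes 1/1, Delgado 1/1, Espinoza 2/2, Gallo 1/1, Ferraro 1/1.

7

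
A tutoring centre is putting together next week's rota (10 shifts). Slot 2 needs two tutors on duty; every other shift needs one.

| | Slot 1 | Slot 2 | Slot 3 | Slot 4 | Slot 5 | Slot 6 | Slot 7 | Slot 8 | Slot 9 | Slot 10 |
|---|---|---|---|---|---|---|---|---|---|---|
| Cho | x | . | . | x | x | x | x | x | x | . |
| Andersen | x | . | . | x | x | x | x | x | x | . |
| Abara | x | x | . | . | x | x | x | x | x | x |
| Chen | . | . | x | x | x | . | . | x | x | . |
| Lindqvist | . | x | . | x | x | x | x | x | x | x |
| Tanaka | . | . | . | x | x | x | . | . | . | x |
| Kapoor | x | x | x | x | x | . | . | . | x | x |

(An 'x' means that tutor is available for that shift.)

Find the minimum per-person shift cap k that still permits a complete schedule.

With 7 tutors and 11 worker-slots to fill, someone must work at least ⌈11/7⌉ = 2 shifts, so k ≥ 2.
k = 2 works: Slot 1→Cho, Slot 2→Abara+Lindqvist, Slot 3→Chen, Slot 4→Chen, Slot 5→Tanaka, Slot 6→Andersen, Slot 7→Cho, Slot 8→Andersen, Slot 9→Lindqvist, Slot 10→Abara.
Loads: Cho 2, Andersen 2, Abara 2, Chen 2, Lindqvist 2, Tanaka 1, Kapoor 0 — all ≤ 2.

2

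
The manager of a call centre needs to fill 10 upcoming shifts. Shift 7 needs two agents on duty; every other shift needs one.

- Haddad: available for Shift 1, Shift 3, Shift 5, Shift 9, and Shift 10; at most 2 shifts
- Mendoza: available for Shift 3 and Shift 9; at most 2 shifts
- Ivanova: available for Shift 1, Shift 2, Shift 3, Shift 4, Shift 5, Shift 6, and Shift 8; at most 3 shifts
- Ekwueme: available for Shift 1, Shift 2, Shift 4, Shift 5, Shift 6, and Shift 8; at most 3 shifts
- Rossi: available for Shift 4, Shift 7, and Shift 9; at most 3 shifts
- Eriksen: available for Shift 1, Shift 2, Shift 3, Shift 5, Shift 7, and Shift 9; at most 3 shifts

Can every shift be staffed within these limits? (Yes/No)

Yes

Shift 7 can only be covered by Rossi and Eriksen, so that assignment is forced.
Shift 10 can only be covered by Haddad, so that assignment is forced.
One valid schedule: Shift 1→Haddad, Shift 2→Ivanova, Shift 3→Mendoza, Shift 4→Ekwueme, Shift 5→Ekwueme, Shift 6→Ivanova, Shift 7→Rossi+Eriksen, Shift 8→Ivanova, Shift 9→Mendoza, Shift 10→Haddad.
Loads: Haddad 2/2, Mendoza 2/2, Ivanova 3/3, Ekwueme 2/3, Rossi 1/3, Eriksen 1/3 — all within limits.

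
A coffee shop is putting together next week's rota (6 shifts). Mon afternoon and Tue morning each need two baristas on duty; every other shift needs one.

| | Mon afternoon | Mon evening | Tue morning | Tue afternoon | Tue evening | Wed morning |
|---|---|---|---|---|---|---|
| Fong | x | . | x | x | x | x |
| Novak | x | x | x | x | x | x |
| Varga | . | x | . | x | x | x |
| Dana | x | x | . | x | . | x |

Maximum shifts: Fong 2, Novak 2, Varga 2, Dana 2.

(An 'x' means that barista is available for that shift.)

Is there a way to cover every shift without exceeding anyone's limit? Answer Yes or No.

Yes

Tue morning can only be covered by Fong and Novak, so that assignment is forced.
One valid schedule: Mon afternoon→Fong+Novak, Mon evening→Varga, Tue morning→Fong+Novak, Tue afternoon→Dana, Tue evening→Varga, Wed morning→Dana.
Loads: Fong 2/2, Novak 2/2, Varga 2/2, Dana 2/2 — all within limits.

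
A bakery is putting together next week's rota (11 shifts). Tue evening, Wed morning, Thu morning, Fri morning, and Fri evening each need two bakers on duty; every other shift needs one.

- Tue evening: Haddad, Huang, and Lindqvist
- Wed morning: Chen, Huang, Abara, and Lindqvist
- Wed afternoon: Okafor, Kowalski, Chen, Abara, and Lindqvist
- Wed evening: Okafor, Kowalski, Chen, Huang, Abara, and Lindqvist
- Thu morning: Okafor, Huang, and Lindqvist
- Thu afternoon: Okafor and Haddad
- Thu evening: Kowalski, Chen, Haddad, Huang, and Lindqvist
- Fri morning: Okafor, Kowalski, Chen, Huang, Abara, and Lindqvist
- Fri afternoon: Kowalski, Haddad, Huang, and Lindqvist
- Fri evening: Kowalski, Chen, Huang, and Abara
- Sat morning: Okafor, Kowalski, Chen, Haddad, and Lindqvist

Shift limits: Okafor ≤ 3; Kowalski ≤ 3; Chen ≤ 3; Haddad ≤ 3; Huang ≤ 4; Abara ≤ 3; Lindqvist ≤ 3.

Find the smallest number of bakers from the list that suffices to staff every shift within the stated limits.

5

16 slots to fill and no one can take more than 4, so at least ⌈16/4⌉ = 4 bakers are needed.
Any 4 bakers together have capacity at most 4+3+3+3 = 13 < 16 slots, so 4 can never suffice.
Okafor, Kowalski, Chen, Haddad, and Huang alone can cover everything: Tue evening→Haddad+Huang, Wed morning→Chen+Huang, Wed afternoon→Okafor, Wed evening→Kowalski, Thu morning→Okafor+Huang, Thu afternoon→Okafor, Thu evening→Haddad, Fri morning→Chen+Huang, Fri afternoon→Kowalski, Fri evening→Kowalski+Chen, Sat morning→Haddad.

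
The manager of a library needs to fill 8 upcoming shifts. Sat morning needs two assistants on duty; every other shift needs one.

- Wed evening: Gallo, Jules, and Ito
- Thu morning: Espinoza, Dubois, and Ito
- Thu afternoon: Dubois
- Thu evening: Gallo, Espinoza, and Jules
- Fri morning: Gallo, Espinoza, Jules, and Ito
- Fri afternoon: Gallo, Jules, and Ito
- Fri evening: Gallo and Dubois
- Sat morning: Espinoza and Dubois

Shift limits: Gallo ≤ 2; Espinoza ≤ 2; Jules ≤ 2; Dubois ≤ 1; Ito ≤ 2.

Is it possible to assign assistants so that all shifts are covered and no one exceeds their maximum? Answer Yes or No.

Total capacity is 9 and 9 slots are needed, so capacity alone doesn't rule it out.
Shifts {Thu afternoon, Sat morning} need 3 worker-slots in total, but the assistants available for any of those shifts (Espinoza and Dubois) can supply at most 2 among them. So no valid schedule exists.

No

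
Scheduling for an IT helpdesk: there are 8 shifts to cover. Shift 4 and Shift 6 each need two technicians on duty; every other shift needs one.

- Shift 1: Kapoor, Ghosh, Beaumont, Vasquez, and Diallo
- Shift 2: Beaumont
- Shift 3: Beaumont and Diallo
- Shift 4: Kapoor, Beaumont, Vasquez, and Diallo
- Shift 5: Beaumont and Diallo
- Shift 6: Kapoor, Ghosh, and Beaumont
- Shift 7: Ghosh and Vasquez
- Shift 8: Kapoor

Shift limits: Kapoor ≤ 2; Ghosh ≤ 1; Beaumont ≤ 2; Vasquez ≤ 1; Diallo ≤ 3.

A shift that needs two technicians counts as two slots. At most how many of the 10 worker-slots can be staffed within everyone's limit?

Total capacity across all technicians is 2+1+2+1+3 = 9, and 10 slots are needed, so at most 9 can be filled.
An assignment achieving 9: Shift 1→Diallo, Shift 2→Beaumont, Shift 3→Beaumont, Shift 4→Vasquez+Diallo, Shift 5→Diallo, Shift 6→Kapoor, Shift 7→Ghosh, Shift 8→Kapoor.
Loads: Kapoor 2/2, Ghosh 1/1, Beaumont 2/2, Vasquez 1/1, Diallo 3/3.

9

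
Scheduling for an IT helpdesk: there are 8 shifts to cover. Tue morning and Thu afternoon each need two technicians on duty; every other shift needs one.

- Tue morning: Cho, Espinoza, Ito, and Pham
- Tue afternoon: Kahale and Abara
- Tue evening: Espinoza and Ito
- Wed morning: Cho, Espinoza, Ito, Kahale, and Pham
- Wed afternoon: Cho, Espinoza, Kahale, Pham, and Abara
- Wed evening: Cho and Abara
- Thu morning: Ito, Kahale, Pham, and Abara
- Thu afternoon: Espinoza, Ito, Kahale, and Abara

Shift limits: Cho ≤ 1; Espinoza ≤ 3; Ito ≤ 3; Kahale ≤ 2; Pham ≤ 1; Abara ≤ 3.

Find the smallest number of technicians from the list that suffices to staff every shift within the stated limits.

4

10 slots to fill and no one can take more than 3, so at least ⌈10/3⌉ = 4 technicians are needed.
Cho, Espinoza, Ito, and Abara alone can cover everything: Tue morning→Espinoza+Ito, Tue afternoon→Abara, Tue evening→Espinoza, Wed morning→Espinoza, Wed afternoon→Abara, Wed evening→Cho, Thu morning→Ito, Thu afternoon→Ito+Abara.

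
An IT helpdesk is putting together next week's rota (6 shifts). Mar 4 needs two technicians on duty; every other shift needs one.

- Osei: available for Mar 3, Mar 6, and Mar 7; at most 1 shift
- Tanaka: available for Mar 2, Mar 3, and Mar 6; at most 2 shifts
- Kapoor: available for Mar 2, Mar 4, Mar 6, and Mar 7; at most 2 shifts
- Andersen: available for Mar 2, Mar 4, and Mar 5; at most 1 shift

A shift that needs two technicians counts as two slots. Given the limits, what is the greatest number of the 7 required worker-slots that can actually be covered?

Total capacity across all technicians is 1+2+2+1 = 6, and 7 slots are needed, so at most 6 can be filled.
An assignment achieving 6: Mar 2→Tanaka, Mar 3→Osei, Mar 4→Kapoor, Mar 5→Andersen, Mar 6→Tanaka, Mar 7→Kapoor.
Loads: Osei 1/1, Tanaka 2/2, Kapoor 2/2, Andersen 1/1.

6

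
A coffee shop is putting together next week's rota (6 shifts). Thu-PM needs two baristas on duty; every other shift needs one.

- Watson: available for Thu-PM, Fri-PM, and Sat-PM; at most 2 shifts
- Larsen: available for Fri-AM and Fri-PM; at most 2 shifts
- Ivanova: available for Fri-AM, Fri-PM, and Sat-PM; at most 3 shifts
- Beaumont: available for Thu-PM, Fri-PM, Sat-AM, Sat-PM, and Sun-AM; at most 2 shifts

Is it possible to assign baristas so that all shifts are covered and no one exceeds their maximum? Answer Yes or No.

No

Total capacity is 9 and 7 slots are needed, so capacity alone doesn't rule it out.
Shifts {Thu-PM, Sat-AM, Sun-AM} need 4 worker-slots in total, but the baristas available for any of those shifts (Watson and Beaumont) can supply at most 3 among them. So no valid schedule exists.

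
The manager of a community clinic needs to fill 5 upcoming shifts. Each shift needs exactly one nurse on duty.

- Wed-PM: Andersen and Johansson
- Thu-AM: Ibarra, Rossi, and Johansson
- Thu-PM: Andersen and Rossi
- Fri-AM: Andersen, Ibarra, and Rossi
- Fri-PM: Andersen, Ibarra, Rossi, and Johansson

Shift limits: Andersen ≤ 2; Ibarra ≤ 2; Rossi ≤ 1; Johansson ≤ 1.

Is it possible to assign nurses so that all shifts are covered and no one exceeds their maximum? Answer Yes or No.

Yes

One valid schedule: Wed-PM→Andersen, Thu-AM→Ibarra, Thu-PM→Andersen, Fri-AM→Ibarra, Fri-PM→Rossi.
Loads: Andersen 2/2, Ibarra 2/2, Rossi 1/1, Johansson 0/1 — all within limits.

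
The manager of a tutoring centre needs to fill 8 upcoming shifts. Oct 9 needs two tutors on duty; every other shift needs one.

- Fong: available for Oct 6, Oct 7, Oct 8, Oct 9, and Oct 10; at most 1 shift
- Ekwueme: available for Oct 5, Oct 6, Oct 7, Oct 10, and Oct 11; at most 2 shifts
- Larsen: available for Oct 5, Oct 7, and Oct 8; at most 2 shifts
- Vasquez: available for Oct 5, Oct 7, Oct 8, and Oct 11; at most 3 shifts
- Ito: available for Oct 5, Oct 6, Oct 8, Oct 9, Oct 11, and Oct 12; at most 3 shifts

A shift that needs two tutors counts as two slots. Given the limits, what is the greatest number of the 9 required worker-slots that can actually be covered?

9

Total capacity across all tutors is 1+2+2+3+3 = 11, and 9 slots are needed, so at most 9 can be filled.
An assignment achieving 9: Oct 5→Larsen, Oct 6→Ekwueme, Oct 7→Larsen, Oct 8→Vasquez, Oct 9→Fong+Ito, Oct 10→Ekwueme, Oct 11→Vasquez, Oct 12→Ito.
Loads: Fong 1/1, Ekwueme 2/2, Larsen 2/2, Vasquez 2/3, Ito 2/3.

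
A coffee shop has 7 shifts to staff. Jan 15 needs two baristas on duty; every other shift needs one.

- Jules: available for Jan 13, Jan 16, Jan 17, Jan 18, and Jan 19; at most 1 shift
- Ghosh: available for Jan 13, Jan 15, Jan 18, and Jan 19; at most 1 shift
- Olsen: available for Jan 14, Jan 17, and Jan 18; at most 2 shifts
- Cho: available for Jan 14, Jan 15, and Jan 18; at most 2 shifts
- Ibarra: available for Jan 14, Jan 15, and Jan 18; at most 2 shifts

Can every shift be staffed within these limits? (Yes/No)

Total capacity is 8 and 8 slots are needed, so capacity alone doesn't rule it out.
Shifts {Jan 13, Jan 16, Jan 19} need 3 worker-slots in total, but the baristas available for any of those shifts (Jules and Ghosh) can supply at most 2 among them. So no valid schedule exists.

No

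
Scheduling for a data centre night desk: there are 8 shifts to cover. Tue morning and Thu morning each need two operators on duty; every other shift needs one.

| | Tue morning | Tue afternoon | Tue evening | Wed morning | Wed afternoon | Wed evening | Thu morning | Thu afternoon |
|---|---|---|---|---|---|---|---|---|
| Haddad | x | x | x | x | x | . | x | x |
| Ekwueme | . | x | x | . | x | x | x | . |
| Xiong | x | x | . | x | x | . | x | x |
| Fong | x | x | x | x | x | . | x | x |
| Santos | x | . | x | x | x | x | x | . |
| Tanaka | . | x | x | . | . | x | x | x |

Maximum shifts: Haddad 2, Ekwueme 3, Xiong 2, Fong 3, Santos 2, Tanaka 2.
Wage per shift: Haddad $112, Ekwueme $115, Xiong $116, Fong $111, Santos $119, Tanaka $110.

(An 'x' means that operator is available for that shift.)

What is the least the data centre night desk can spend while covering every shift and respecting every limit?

$1122

Picking the cheapest available operator for each shift independently would cost $1106, but that ignores the shift limits.
An optimal schedule: Tue morning→Fong+Haddad, Tue afternoon→Fong, Tue evening→Ekwueme, Wed morning→Fong, Wed afternoon→Ekwueme, Wed evening→Tanaka, Thu morning→Haddad+Ekwueme, Thu afternoon→Tanaka.
Total: 111 + 112 + 111 + 115 + 111 + 115 + 110 + 112 + 115 + 110 = $1122.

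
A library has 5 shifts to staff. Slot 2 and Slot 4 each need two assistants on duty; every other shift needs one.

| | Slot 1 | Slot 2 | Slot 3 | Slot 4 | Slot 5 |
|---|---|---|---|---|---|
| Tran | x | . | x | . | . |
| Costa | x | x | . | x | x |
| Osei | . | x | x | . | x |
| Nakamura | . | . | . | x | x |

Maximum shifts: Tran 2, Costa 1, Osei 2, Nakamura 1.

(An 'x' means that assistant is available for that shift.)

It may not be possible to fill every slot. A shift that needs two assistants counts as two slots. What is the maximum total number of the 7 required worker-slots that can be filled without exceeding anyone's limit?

6

Total capacity across all assistants is 2+1+2+1 = 6, and 7 slots are needed, so at most 6 can be filled.
An assignment achieving 6: Slot 1→Tran, Slot 2→Costa+Osei, Slot 3→Tran, Slot 4→Nakamura, Slot 5→Osei.
Loads: Tran 2/2, Costa 1/1, Osei 2/2, Nakamura 1/1.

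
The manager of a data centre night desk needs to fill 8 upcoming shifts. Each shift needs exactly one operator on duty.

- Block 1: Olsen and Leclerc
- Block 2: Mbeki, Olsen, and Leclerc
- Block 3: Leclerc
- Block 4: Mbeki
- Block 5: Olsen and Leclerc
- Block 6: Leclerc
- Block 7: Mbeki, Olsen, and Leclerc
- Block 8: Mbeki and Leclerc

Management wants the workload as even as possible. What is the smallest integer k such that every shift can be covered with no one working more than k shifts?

3

With 3 operators and 8 worker-slots to fill, someone must work at least ⌈8/3⌉ = 3 shifts, so k ≥ 3.
k = 3 works: Block 1→Olsen, Block 2→Mbeki, Block 3→Leclerc, Block 4→Mbeki, Block 5→Olsen, Block 6→Leclerc, Block 7→Olsen, Block 8→Mbeki.
Loads: Mbeki 3, Olsen 3, Leclerc 2 — all ≤ 3.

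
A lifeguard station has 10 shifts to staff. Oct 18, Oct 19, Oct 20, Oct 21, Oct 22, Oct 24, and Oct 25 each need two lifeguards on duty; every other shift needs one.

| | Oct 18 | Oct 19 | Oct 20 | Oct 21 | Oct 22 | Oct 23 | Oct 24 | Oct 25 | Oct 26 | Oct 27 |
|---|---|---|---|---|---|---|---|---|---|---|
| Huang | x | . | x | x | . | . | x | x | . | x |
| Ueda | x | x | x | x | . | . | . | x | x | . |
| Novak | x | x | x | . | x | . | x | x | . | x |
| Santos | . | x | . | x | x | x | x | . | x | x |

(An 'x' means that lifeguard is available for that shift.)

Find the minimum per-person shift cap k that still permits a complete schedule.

5

With 4 lifeguards and 17 worker-slots to fill, someone must work at least ⌈17/4⌉ = 5 shifts, so k ≥ 5.
k = 5 works: Oct 18→Huang+Ueda, Oct 19→Ueda+Novak, Oct 20→Huang+Ueda, Oct 21→Huang+Ueda, Oct 22→Novak+Santos, Oct 23→Santos, Oct 24→Huang+Novak, Oct 25→Huang+Novak, Oct 26→Ueda, Oct 27→Novak.
Loads: Huang 5, Ueda 5, Novak 5, Santos 2 — all ≤ 5.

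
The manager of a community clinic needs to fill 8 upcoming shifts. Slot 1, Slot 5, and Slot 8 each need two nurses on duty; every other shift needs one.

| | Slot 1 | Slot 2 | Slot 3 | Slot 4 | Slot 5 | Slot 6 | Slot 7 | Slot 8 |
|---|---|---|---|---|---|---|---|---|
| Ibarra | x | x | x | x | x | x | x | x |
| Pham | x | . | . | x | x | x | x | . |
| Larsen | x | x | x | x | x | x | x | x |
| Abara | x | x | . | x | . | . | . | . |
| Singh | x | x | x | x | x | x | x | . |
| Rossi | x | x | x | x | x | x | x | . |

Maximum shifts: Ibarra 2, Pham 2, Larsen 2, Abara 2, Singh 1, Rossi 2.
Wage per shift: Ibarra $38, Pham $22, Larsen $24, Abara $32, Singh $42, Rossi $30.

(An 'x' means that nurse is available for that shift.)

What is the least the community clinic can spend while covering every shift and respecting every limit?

Slot 8 can only be covered by Ibarra and Larsen, so that assignment is forced.
Picking the cheapest available nurse for each shift independently would cost $268, but that ignores the shift limits.
An optimal schedule: Slot 1→Abara+Rossi, Slot 2→Larsen, Slot 3→Ibarra, Slot 4→Abara, Slot 5→Singh+Rossi, Slot 6→Pham, Slot 7→Pham, Slot 8→Ibarra+Larsen.
Total: 32 + 30 + 24 + 38 + 32 + 42 + 30 + 22 + 22 + 38 + 24 = $334.

$334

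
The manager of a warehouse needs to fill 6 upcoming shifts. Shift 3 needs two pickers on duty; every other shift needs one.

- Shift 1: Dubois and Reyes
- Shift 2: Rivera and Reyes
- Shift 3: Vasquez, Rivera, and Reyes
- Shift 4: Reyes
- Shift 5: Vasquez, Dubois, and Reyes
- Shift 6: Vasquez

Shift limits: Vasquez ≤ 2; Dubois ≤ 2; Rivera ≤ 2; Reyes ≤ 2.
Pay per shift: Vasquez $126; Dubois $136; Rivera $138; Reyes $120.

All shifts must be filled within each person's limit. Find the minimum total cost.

Shift 4 can only be covered by Reyes, so that assignment is forced.
Shift 6 can only be covered by Vasquez, so that assignment is forced.
Picking the cheapest available picker for each shift independently would cost $852, but that ignores the shift limits.
An optimal schedule: Shift 1→Dubois, Shift 2→Reyes, Shift 3→Vasquez+Rivera, Shift 4→Reyes, Shift 5→Dubois, Shift 6→Vasquez.
Total: 136 + 120 + 126 + 138 + 120 + 136 + 126 = $902.

$902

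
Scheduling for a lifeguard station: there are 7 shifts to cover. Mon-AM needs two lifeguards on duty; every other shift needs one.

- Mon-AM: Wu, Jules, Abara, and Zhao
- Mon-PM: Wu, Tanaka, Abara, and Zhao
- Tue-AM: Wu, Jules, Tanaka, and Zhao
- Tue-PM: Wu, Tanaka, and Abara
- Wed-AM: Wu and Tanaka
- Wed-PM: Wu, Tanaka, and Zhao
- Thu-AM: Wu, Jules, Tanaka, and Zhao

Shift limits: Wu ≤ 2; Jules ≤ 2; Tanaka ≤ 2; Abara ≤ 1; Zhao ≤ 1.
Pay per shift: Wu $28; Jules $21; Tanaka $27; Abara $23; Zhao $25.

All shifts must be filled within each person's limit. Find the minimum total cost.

Picking the cheapest available lifeguard for each shift independently would cost $184, but that ignores the shift limits.
An optimal schedule: Mon-AM→Abara+Zhao, Mon-PM→Tanaka, Tue-AM→Jules, Tue-PM→Wu, Wed-AM→Wu, Wed-PM→Tanaka, Thu-AM→Jules.
Total: 23 + 25 + 27 + 21 + 28 + 28 + 27 + 21 = $200.

$200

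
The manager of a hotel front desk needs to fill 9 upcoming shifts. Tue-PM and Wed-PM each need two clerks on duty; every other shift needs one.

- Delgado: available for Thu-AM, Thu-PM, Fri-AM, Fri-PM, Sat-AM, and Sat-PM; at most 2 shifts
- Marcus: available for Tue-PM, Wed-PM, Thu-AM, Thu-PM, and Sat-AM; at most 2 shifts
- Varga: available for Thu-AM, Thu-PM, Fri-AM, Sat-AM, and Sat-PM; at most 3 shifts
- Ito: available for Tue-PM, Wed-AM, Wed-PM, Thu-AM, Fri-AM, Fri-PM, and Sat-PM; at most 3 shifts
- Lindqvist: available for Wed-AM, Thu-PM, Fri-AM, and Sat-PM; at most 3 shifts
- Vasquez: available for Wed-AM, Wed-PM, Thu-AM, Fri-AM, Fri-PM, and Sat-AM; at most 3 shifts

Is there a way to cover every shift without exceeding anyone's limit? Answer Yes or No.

Yes

Tue-PM can only be covered by Marcus and Ito, so that assignment is forced.
One valid schedule: Tue-PM→Marcus+Ito, Wed-AM→Ito, Wed-PM→Marcus+Ito, Thu-AM→Varga, Thu-PM→Delgado, Fri-AM→Lindqvist, Fri-PM→Delgado, Sat-AM→Varga, Sat-PM→Varga.
Loads: Delgado 2/2, Marcus 2/2, Varga 3/3, Ito 3/3, Lindqvist 1/3, Vasquez 0/3 — all within limits.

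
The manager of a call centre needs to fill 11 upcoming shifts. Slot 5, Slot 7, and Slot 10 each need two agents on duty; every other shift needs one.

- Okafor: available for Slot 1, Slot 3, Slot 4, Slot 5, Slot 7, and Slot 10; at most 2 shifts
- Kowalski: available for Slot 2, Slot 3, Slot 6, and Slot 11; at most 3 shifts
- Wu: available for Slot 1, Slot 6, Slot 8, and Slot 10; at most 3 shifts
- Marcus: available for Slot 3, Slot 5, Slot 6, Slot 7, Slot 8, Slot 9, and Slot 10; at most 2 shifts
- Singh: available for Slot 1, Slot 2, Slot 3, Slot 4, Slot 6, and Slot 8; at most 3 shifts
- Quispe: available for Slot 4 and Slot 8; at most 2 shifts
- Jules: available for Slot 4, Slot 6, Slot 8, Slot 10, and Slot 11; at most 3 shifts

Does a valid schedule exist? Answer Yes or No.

Total capacity is 18 and 14 slots are needed, so capacity alone doesn't rule it out.
Shifts {Slot 5, Slot 7, Slot 9} need 5 worker-slots in total, but the agents available for any of those shifts (Okafor and Marcus) can supply at most 4 among them. So no valid schedule exists.

No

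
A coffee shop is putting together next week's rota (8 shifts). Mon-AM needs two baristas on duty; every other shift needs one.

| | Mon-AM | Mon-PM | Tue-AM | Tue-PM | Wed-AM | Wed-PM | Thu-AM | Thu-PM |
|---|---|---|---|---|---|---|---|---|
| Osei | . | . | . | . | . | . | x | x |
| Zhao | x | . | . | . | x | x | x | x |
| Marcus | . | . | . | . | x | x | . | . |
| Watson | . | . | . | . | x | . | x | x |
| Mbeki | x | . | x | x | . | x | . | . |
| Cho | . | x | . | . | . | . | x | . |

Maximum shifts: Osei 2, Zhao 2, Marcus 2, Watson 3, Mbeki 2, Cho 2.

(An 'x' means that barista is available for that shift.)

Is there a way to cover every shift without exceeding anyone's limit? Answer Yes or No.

Total capacity is 13 and 9 slots are needed, so capacity alone doesn't rule it out.
Shifts {Mon-AM, Tue-AM, Tue-PM} need 4 worker-slots in total, but the baristas available for any of those shifts (Zhao and Mbeki) can supply at most 3 among them. So no valid schedule exists.

No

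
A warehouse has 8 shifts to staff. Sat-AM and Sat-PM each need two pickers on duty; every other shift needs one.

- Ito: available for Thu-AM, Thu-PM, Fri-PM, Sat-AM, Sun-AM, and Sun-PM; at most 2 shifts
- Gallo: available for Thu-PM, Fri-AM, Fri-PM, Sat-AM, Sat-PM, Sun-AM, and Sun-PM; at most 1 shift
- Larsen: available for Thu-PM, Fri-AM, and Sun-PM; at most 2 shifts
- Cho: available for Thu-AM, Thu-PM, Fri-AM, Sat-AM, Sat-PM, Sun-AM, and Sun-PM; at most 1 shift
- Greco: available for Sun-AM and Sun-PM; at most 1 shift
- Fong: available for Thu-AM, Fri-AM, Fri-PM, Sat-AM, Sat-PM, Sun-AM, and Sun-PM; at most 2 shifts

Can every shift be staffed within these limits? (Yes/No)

No

Total capacity is 2+1+2+1+1+2 = 9 but 10 worker-slots are needed — infeasible.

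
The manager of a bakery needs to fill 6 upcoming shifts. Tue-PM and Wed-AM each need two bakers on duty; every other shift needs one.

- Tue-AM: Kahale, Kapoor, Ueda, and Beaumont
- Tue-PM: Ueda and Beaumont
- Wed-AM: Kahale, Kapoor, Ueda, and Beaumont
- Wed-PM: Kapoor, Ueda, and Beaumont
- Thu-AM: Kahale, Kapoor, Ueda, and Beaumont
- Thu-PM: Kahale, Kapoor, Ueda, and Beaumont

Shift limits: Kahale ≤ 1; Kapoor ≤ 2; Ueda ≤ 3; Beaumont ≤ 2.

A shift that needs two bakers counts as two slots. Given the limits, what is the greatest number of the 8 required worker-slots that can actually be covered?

8

Total capacity across all bakers is 1+2+3+2 = 8, and 8 slots are needed, so at most 8 can be filled.
An assignment achieving 8: Tue-AM→Kahale, Tue-PM→Ueda+Beaumont, Wed-AM→Kapoor+Ueda, Wed-PM→Kapoor, Thu-AM→Ueda, Thu-PM→Beaumont.
Loads: Kahale 1/1, Kapoor 2/2, Ueda 3/3, Beaumont 2/2.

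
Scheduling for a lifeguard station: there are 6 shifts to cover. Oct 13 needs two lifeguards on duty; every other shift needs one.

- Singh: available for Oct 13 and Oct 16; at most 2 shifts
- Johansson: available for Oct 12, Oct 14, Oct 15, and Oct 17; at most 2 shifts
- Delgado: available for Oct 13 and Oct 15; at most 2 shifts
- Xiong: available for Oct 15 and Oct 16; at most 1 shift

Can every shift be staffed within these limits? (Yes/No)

Total capacity is 7 and 7 slots are needed, so capacity alone doesn't rule it out.
Shifts {Oct 12, Oct 14, Oct 17} need 3 worker-slots in total, but the lifeguards available for any of those shifts (Johansson) can supply at most 2 among them. So no valid schedule exists.

No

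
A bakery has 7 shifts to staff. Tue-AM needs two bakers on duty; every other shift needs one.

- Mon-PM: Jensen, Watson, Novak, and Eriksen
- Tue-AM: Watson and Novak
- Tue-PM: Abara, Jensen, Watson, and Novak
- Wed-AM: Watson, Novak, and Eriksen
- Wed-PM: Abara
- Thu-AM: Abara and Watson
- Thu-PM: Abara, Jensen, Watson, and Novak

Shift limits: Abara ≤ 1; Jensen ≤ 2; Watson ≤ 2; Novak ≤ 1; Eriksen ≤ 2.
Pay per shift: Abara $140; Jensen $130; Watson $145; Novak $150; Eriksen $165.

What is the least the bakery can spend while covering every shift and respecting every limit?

$1170

Tue-AM can only be covered by Watson and Novak, so that assignment is forced.
Wed-PM can only be covered by Abara, so that assignment is forced.
Picking the cheapest available baker for each shift independently would cost $1110, but that ignores the shift limits.
An optimal schedule: Mon-PM→Eriksen, Tue-AM→Watson+Novak, Tue-PM→Jensen, Wed-AM→Eriksen, Wed-PM→Abara, Thu-AM→Watson, Thu-PM→Jensen.
Total: 165 + 145 + 150 + 130 + 165 + 140 + 145 + 130 = $1170.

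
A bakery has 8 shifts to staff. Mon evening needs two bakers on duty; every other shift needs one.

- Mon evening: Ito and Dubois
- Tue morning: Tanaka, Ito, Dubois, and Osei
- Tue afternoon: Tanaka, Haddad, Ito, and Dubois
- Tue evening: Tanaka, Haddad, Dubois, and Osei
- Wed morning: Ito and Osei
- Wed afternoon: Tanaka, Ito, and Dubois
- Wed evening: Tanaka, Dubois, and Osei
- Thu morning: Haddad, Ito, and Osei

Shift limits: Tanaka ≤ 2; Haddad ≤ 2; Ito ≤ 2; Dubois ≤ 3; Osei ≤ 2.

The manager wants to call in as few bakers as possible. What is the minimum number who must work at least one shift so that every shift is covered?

9 slots to fill and no one can take more than 3, so at least ⌈9/3⌉ = 3 bakers are needed.
Any 3 bakers together have capacity at most 3+2+2 = 7 < 9 slots, so 3 can never suffice.
Tanaka, Haddad, Ito, and Dubois alone can cover everything: Mon evening→Ito+Dubois, Tue morning→Tanaka, Tue afternoon→Dubois, Tue evening→Haddad, Wed morning→Ito, Wed afternoon→Dubois, Wed evening→Tanaka, Thu morning→Haddad.

4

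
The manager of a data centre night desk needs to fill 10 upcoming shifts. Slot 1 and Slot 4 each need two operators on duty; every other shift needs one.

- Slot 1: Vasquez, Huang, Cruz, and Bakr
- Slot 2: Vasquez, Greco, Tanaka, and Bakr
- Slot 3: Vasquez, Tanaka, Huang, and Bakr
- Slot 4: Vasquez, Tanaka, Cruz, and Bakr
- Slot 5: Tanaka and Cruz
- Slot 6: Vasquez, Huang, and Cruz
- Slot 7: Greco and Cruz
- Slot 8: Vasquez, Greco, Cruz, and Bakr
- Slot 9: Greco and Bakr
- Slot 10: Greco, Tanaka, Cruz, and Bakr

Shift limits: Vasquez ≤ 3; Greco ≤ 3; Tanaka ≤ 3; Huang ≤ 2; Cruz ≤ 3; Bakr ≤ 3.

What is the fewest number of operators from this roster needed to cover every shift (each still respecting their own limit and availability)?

12 slots to fill and no one can take more than 3, so at least ⌈12/3⌉ = 4 operators are needed.
Vasquez, Greco, Tanaka, and Cruz alone can cover everything: Slot 1→Vasquez+Cruz, Slot 2→Greco, Slot 3→Vasquez, Slot 4→Tanaka+Cruz, Slot 5→Tanaka, Slot 6→Vasquez, Slot 7→Greco, Slot 8→Cruz, Slot 9→Greco, Slot 10→Tanaka.

4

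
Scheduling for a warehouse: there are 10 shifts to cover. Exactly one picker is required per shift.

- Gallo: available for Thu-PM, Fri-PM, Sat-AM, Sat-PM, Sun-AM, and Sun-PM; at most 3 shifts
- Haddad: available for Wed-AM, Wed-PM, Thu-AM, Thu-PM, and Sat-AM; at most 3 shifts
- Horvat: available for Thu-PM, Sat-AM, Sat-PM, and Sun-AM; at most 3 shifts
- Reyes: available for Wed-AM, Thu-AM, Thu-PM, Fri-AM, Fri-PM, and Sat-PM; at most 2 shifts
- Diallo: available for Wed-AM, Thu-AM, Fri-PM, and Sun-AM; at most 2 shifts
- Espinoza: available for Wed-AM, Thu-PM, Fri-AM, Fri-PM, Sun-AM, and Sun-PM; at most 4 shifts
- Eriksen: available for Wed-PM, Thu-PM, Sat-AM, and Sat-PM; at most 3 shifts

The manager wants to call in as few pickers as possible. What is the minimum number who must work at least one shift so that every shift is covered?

10 slots to fill and no one can take more than 4, so at least ⌈10/4⌉ = 3 pickers are needed.
Gallo, Haddad, and Espinoza alone can cover everything: Wed-AM→Haddad, Wed-PM→Haddad, Thu-AM→Haddad, Thu-PM→Espinoza, Fri-AM→Espinoza, Fri-PM→Gallo, Sat-AM→Gallo, Sat-PM→Gallo, Sun-AM→Espinoza, Sun-PM→Espinoza.

3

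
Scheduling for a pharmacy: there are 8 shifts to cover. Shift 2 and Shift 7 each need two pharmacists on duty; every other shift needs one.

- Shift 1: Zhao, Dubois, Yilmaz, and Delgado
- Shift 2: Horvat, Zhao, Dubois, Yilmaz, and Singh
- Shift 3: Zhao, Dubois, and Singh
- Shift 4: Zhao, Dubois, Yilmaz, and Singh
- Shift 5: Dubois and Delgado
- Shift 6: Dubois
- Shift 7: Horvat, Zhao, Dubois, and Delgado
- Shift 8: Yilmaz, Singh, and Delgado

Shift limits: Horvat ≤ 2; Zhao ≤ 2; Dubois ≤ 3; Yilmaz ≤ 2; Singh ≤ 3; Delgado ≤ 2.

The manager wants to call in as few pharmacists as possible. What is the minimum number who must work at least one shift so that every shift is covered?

4

10 slots to fill and no one can take more than 3, so at least ⌈10/3⌉ = 4 pharmacists are needed.
Horvat, Zhao, Dubois, and Singh alone can cover everything: Shift 1→Zhao, Shift 2→Horvat+Singh, Shift 3→Zhao, Shift 4→Singh, Shift 5→Dubois, Shift 6→Dubois, Shift 7→Horvat+Dubois, Shift 8→Singh.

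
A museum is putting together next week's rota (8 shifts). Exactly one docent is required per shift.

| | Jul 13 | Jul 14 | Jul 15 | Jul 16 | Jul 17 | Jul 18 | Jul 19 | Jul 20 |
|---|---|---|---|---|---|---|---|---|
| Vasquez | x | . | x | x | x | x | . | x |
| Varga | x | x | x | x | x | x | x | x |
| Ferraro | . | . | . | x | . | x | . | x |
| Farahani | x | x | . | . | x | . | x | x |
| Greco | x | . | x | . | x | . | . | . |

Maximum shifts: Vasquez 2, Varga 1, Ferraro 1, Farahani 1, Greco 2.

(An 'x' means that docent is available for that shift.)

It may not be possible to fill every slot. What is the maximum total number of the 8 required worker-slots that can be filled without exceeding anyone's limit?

7

Total capacity across all docents is 2+1+1+1+2 = 7, and 8 slots are needed, so at most 7 can be filled.
An assignment achieving 7: Jul 13→Greco, Jul 14→Varga, Jul 15→Vasquez, Jul 16→Vasquez, Jul 17→Greco, Jul 18→Ferraro, Jul 19→Farahani.
Loads: Vasquez 2/2, Varga 1/1, Ferraro 1/1, Farahani 1/1, Greco 2/2.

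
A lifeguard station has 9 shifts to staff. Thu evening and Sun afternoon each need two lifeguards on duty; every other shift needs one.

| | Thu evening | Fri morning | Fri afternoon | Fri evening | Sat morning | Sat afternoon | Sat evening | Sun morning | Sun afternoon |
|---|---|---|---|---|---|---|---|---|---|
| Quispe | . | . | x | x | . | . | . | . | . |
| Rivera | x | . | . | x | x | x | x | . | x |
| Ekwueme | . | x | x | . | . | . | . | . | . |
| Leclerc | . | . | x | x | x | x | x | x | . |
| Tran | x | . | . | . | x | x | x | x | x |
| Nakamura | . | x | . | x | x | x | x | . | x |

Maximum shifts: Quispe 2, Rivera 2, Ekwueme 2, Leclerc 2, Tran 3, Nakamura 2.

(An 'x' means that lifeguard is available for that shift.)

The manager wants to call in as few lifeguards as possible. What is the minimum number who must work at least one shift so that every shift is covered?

5

11 slots to fill and no one can take more than 3, so at least ⌈11/3⌉ = 4 lifeguards are needed.
Any 4 lifeguards together have capacity at most 3+2+2+2 = 9 < 11 slots, so 4 can never suffice.
Quispe, Rivera, Leclerc, Tran, and Nakamura alone can cover everything: Thu evening→Rivera+Tran, Fri morning→Nakamura, Fri afternoon→Quispe, Fri evening→Quispe, Sat morning→Leclerc, Sat afternoon→Tran, Sat evening→Nakamura, Sun morning→Leclerc, Sun afternoon→Rivera+Tran.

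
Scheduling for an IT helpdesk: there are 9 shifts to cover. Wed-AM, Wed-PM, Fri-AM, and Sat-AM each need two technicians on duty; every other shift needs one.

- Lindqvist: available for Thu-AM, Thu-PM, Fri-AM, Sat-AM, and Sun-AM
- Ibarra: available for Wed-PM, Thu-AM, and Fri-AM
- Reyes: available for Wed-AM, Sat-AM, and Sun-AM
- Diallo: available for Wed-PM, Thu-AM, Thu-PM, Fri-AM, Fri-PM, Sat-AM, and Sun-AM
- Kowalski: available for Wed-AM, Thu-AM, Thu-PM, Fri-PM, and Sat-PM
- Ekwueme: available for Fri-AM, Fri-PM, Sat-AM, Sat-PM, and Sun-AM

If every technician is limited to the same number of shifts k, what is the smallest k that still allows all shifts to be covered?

With 6 technicians and 13 worker-slots to fill, someone must work at least ⌈13/6⌉ = 3 shifts, so k ≥ 3.
k = 3 works: Wed-AM→Reyes+Kowalski, Wed-PM→Ibarra+Diallo, Thu-AM→Lindqvist, Thu-PM→Lindqvist, Fri-AM→Ibarra+Diallo, Fri-PM→Diallo, Sat-AM→Reyes+Ekwueme, Sat-PM→Kowalski, Sun-AM→Lindqvist.
Loads: Lindqvist 3, Ibarra 2, Reyes 2, Diallo 3, Kowalski 2, Ekwueme 1 — all ≤ 3.

3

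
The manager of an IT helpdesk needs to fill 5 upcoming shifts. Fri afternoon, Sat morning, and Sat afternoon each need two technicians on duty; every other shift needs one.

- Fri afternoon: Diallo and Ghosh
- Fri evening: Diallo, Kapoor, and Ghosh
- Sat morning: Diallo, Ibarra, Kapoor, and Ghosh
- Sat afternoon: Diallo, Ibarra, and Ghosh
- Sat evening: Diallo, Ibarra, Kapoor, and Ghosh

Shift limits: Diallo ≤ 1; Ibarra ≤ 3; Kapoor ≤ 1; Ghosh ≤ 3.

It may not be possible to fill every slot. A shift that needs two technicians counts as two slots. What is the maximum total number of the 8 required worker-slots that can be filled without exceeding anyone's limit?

8

Total capacity across all technicians is 1+3+1+3 = 8, and 8 slots are needed, so at most 8 can be filled.
An assignment achieving 8: Fri afternoon→Diallo+Ghosh, Fri evening→Kapoor, Sat morning→Ibarra+Ghosh, Sat afternoon→Ibarra+Ghosh, Sat evening→Ibarra.
Loads: Diallo 1/1, Ibarra 3/3, Kapoor 1/1, Ghosh 3/3.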